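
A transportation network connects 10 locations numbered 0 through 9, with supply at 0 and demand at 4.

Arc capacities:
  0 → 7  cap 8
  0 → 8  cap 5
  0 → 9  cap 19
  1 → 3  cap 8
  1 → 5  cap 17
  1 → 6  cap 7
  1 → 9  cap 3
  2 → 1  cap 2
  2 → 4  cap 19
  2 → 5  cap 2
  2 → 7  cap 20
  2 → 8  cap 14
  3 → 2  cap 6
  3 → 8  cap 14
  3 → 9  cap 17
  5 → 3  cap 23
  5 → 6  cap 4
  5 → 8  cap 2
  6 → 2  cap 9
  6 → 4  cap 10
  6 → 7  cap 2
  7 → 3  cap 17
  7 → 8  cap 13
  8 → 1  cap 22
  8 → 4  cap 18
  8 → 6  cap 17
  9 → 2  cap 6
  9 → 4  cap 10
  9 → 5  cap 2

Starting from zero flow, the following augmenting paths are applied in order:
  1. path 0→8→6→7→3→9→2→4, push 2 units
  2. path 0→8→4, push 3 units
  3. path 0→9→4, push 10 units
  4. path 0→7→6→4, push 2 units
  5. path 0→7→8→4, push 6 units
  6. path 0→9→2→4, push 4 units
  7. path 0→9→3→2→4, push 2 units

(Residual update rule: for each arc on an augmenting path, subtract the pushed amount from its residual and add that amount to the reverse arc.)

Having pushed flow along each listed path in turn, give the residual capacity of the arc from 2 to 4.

Residual capacity of (2,4): 11

after path 1 (0→8→6→7→3→9→2→4, push 2): res(2,4)=17
after path 2 (0→8→4, push 3): res(2,4)=17
after path 3 (0→9→4, push 10): res(2,4)=17
after path 4 (0→7→6→4, push 2): res(2,4)=17
after path 5 (0→7→8→4, push 6): res(2,4)=17
after path 6 (0→9→2→4, push 4): res(2,4)=13
after path 7 (0→9→3→2→4, push 2): res(2,4)=11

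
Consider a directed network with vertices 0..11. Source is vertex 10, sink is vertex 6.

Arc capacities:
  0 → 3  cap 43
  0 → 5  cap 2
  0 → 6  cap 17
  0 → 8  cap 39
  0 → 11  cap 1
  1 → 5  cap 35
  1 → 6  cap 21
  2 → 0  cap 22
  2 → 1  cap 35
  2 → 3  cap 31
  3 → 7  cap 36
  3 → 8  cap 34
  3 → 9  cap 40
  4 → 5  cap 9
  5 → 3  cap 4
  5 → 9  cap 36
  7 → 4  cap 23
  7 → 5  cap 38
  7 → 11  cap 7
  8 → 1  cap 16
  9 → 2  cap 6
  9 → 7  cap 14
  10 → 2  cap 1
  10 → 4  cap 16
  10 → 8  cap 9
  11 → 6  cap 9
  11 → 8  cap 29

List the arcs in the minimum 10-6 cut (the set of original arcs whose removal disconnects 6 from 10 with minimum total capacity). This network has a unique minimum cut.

Min-cut arcs: {(4,5), (10,2), (10,8)} (total capacity 19)

augment #1: 10→2→0→6 push 1
augment #2: 10→8→1→6 push 9
augment #3: 10→4→5→3→7→11→6 push 4
augment #4: 10→4→5→9→2→0→6 push 5
max flow = 19; residual-reachable set from 10 gives S-side
cut edges (S→T): {(4,5), (10,2), (10,8)} total cap 19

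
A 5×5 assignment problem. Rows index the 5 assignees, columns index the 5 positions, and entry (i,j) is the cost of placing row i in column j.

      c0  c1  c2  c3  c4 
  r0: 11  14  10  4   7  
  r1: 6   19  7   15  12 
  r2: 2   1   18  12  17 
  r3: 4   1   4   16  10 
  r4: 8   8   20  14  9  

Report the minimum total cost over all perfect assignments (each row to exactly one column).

Minimum assignment cost: 23

optimal assignment: row0→col3 (cost 4), row1→col2 (cost 7), row2→col0 (cost 2), row3→col1 (cost 1), row4→col4 (cost 9)
total = 4 + 7 + 2 + 1 + 9 = 23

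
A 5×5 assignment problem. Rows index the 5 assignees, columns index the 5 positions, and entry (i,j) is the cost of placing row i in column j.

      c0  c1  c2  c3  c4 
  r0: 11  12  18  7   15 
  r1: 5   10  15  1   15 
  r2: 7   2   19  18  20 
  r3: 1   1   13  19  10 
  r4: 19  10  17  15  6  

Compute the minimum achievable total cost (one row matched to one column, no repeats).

Minimum assignment cost: 28

optimal assignment: row0→col2 (cost 18), row1→col3 (cost 1), row2→col1 (cost 2), row3→col0 (cost 1), row4→col4 (cost 6)
total = 18 + 1 + 2 + 1 + 6 = 28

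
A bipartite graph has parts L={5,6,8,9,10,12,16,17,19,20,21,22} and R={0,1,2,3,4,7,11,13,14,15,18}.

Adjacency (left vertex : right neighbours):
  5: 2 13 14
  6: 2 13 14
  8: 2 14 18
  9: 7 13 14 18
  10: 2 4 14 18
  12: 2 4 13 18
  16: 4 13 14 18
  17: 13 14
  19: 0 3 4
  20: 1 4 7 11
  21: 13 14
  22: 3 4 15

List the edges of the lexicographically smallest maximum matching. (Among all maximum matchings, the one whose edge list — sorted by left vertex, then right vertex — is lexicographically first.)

Lex-smallest maximum matching: {(5,2), (6,13), (8,14), (9,7), (10,4), (12,18), (19,0), (20,1), (22,3)}

|M| = 9 (so the lex-smallest maximum matching has 9 edges)
process left vertices in ascending order; for each, take the smallest-labelled available neighbour that still permits 9 edges overall, or leave it unmatched if none does
lex-smallest matching: {5-2, 6-13, 8-14, 9-7, 10-4, 12-18, 19-0, 20-1, 22-3}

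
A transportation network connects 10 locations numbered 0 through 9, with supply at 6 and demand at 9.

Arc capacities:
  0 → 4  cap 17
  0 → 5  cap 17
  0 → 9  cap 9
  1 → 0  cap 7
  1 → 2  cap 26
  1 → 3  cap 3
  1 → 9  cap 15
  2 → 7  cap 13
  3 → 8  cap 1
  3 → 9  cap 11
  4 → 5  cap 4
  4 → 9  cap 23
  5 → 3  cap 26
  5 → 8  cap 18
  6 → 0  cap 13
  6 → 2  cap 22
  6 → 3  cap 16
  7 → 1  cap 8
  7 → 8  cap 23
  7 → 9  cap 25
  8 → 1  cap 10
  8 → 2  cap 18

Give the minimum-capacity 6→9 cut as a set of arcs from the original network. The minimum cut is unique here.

Min-cut arcs: {(2,7), (3,8), (3,9), (6,0)} (total capacity 38)

augment #1: 6→0→9 push 9
augment #2: 6→3→9 push 11
augment #3: 6→0→4→9 push 4
augment #4: 6→2→7→9 push 13
augment #5: 6→3→8→1→9 push 1
max flow = 38; residual-reachable set from 6 gives S-side
cut edges (S→T): {(2,7), (3,8), (3,9), (6,0)} total cap 38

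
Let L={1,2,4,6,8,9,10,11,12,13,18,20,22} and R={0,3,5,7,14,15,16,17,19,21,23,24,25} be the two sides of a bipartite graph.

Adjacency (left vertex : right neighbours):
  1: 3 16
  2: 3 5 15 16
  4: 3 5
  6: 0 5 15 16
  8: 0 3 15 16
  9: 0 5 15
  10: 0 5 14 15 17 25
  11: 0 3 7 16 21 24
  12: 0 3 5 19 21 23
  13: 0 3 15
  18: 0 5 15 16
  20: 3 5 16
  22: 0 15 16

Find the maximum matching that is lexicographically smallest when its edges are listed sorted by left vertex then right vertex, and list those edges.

|M| = 8 (so the lex-smallest maximum matching has 8 edges)
process left vertices in ascending order; for each, take the smallest-labelled available neighbour that still permits 8 edges overall, or leave it unmatched if none does
lex-smallest matching: {1-3, 2-5, 6-0, 8-15, 10-14, 11-7, 12-19, 18-16}

Lex-smallest maximum matching: {(1,3), (2,5), (6,0), (8,15), (10,14), (11,7), (12,19), (18,16)}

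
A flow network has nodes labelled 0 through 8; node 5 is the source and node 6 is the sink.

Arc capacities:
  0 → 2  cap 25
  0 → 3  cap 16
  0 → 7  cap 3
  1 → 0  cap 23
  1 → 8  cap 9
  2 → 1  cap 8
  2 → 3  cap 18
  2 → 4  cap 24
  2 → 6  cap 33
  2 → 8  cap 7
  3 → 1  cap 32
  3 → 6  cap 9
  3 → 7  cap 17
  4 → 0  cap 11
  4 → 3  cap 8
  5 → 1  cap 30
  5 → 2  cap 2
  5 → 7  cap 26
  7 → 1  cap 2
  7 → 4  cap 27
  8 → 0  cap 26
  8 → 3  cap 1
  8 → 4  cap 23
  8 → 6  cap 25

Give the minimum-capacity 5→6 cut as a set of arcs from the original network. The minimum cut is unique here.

Min-cut arcs: {(0,2), (1,8), (3,6), (5,2)} (total capacity 45)

augment #1: 5→2→6 push 2
augment #2: 5→1→8→6 push 9
augment #3: 5→1→0→2→6 push 21
augment #4: 5→7→4→3→6 push 8
augment #5: 5→7→1→0→2→6 push 2
augment #6: 5→7→4→0→2→6 push 2
augment #7: 5→7→4→0→3→6 push 1
max flow = 45; residual-reachable set from 5 gives S-side
cut edges (S→T): {(0,2), (1,8), (3,6), (5,2)} total cap 45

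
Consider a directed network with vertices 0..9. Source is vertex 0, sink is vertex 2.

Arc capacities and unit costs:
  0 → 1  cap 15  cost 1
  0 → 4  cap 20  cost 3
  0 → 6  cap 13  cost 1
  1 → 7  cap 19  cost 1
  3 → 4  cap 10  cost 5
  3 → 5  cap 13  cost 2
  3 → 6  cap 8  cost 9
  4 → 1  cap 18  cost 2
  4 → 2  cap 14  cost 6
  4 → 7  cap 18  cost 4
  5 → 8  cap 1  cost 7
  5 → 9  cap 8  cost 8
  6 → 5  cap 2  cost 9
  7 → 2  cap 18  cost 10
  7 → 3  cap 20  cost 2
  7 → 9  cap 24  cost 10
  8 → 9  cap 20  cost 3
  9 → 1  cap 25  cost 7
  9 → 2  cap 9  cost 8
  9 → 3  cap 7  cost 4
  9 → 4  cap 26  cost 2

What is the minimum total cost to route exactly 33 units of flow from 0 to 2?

Minimum cost for 33 units: 378

shortest-cost path #1: 0→4→2 push 14 @ unit cost 9 (adds 126)
shortest-cost path #2: 0→1→7→2 push 15 @ unit cost 12 (adds 180)
shortest-cost path #3: 0→4→1→7→2 push 3 @ unit cost 16 (adds 48)
shortest-cost path #4: 0→4→1→7→9→2 push 1 @ unit cost 24 (adds 24)
total cost = 378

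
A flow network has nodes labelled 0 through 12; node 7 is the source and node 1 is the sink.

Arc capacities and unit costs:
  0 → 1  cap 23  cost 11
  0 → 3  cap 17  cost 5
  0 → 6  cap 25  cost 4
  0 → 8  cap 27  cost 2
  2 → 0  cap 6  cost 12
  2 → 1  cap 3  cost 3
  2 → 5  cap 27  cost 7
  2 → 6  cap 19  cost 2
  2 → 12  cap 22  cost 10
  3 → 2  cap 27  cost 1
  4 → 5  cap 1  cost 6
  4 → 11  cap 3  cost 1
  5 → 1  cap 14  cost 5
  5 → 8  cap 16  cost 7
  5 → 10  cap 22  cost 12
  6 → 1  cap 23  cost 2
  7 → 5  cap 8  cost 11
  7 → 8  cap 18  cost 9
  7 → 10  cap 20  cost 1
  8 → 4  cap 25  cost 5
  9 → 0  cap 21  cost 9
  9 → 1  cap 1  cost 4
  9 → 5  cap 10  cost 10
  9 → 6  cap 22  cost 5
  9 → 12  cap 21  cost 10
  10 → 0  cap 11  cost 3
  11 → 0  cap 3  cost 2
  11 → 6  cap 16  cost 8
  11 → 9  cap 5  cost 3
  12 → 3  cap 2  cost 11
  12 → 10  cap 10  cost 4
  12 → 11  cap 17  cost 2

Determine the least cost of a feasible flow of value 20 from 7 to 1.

shortest-cost path #1: 7→10→0→6→1 push 11 @ unit cost 10 (adds 110)
shortest-cost path #2: 7→5→1 push 8 @ unit cost 16 (adds 128)
shortest-cost path #3: 7→8→4→11→9→1 push 1 @ unit cost 22 (adds 22)
total cost = 260

Minimum cost for 20 units: 260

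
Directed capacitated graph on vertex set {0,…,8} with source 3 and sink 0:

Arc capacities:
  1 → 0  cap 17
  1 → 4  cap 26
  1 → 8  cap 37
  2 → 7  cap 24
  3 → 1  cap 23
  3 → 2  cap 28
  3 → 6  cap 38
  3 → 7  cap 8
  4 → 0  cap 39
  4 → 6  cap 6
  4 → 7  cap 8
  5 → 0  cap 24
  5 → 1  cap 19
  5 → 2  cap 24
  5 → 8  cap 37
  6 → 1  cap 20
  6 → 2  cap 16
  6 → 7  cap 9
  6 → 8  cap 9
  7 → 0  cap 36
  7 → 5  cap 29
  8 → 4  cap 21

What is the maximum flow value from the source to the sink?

augment #1: 3→1→0 bottleneck 17, total now 17
augment #2: 3→7→0 bottleneck 8, total now 25
augment #3: 3→1→4→0 bottleneck 6, total now 31
augment #4: 3→2→7→0 bottleneck 24, total now 55
augment #5: 3→6→7→0 bottleneck 4, total now 59
augment #6: 3→6→1→4→0 bottleneck 20, total now 79
augment #7: 3→6→7→5→0 bottleneck 5, total now 84
augment #8: 3→6→8→4→0 bottleneck 9, total now 93

Maximum flow value: 93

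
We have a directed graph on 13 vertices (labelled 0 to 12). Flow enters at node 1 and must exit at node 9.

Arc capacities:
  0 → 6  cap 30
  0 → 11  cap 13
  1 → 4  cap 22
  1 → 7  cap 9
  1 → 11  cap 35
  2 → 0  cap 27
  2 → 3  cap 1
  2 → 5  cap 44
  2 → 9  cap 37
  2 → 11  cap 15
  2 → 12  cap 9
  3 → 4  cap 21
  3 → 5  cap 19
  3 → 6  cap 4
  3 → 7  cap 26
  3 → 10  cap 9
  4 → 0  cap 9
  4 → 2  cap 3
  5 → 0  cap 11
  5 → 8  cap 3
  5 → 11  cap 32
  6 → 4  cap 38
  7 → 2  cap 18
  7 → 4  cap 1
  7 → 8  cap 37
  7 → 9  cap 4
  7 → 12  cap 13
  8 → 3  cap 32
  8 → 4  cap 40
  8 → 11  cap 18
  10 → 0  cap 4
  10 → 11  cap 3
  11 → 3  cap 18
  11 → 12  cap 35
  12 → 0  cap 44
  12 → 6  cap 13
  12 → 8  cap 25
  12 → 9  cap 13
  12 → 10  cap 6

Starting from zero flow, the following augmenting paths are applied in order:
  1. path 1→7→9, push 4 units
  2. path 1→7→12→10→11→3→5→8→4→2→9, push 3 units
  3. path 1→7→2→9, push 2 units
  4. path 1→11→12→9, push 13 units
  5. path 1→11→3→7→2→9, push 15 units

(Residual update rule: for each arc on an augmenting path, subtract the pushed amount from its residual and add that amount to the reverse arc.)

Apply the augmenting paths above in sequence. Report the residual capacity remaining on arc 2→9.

after path 1 (1→7→9, push 4): res(2,9)=37
after path 2 (1→7→12→10→11→3→5→8→4→2→9, push 3): res(2,9)=34
after path 3 (1→7→2→9, push 2): res(2,9)=32
after path 4 (1→11→12→9, push 13): res(2,9)=32
after path 5 (1→11→3→7→2→9, push 15): res(2,9)=17

Residual capacity of (2,9): 17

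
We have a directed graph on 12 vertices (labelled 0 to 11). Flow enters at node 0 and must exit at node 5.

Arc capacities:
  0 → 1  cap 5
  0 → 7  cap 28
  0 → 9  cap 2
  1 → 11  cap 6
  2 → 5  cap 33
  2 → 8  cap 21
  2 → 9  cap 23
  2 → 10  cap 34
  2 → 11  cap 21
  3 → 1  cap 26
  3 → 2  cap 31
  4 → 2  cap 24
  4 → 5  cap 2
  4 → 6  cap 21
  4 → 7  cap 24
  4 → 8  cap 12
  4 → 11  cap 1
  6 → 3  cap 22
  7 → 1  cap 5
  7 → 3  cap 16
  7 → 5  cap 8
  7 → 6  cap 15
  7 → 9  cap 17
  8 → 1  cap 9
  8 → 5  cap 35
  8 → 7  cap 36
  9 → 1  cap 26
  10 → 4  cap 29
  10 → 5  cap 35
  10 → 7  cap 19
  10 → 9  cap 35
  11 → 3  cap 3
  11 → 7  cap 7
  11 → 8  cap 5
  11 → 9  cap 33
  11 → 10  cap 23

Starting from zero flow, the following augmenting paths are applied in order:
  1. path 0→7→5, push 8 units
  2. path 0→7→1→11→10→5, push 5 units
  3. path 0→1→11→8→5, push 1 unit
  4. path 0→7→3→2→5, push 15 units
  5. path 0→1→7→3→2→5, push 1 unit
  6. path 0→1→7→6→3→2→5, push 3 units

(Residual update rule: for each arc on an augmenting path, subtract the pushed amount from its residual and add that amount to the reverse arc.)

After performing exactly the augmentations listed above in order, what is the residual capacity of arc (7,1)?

Residual capacity of (7,1): 4

after path 1 (0→7→5, push 8): res(7,1)=5
after path 2 (0→7→1→11→10→5, push 5): res(7,1)=0
after path 3 (0→1→11→8→5, push 1): res(7,1)=0
after path 4 (0→7→3→2→5, push 15): res(7,1)=0
after path 5 (0→1→7→3→2→5, push 1): res(7,1)=1
after path 6 (0→1→7→6→3→2→5, push 3): res(7,1)=4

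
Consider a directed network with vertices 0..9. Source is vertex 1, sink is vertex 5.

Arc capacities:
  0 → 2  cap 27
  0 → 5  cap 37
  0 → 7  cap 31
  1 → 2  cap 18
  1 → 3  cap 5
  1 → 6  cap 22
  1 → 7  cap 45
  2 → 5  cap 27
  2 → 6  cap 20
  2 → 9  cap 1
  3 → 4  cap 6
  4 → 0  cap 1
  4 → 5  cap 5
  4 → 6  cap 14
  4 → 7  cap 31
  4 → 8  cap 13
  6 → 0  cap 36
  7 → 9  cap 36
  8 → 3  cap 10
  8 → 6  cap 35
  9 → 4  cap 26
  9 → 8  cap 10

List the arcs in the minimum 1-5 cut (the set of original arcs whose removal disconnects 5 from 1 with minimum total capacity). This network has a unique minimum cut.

Min-cut arcs: {(1,2), (4,0), (4,5), (6,0)} (total capacity 60)

augment #1: 1→2→5 push 18
augment #2: 1→3→4→5 push 5
augment #3: 1→6→0→5 push 22
augment #4: 1→7→9→4→0→5 push 1
augment #5: 1→7→9→4→6→0→5 push 14
max flow = 60; residual-reachable set from 1 gives S-side
cut edges (S→T): {(1,2), (4,0), (4,5), (6,0)} total cap 60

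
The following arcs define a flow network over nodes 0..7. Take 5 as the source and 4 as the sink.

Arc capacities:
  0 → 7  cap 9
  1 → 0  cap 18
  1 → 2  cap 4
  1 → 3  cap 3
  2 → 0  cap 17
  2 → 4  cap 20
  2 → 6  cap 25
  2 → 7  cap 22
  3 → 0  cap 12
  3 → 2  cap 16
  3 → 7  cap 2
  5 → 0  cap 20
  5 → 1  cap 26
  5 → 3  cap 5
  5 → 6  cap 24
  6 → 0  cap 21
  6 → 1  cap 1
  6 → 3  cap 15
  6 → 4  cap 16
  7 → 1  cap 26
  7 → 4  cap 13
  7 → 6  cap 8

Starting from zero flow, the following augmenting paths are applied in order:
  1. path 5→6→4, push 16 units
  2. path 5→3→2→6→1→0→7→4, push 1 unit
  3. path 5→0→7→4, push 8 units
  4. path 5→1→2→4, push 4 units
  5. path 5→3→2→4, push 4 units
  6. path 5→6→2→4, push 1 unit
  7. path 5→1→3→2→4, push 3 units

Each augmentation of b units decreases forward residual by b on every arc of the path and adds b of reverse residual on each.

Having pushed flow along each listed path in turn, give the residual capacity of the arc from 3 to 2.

Residual capacity of (3,2): 8

after path 1 (5→6→4, push 16): res(3,2)=16
after path 2 (5→3→2→6→1→0→7→4, push 1): res(3,2)=15
after path 3 (5→0→7→4, push 8): res(3,2)=15
after path 4 (5→1→2→4, push 4): res(3,2)=15
after path 5 (5→3→2→4, push 4): res(3,2)=11
after path 6 (5→6→2→4, push 1): res(3,2)=11
after path 7 (5→1→3→2→4, push 3): res(3,2)=8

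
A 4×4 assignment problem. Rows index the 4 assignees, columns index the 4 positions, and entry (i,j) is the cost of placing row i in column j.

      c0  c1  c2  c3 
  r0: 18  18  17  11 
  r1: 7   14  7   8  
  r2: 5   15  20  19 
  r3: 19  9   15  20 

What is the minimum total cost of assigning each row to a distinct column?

Minimum assignment cost: 32

optimal assignment: row0→col3 (cost 11), row1→col2 (cost 7), row2→col0 (cost 5), row3→col1 (cost 9)
total = 11 + 7 + 5 + 9 = 32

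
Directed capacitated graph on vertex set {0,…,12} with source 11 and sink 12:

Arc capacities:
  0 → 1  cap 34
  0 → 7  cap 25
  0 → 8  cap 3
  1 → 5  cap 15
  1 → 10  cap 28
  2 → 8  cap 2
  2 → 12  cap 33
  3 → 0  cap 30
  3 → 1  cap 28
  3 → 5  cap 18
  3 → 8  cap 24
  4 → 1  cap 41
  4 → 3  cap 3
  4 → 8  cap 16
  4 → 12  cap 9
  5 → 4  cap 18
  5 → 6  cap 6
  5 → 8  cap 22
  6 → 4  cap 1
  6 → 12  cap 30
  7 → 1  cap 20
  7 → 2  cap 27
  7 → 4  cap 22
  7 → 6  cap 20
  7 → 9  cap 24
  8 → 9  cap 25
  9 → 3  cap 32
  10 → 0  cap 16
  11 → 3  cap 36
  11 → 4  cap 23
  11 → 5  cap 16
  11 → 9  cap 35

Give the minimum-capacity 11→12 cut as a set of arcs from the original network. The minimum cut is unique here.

Min-cut arcs: {(0,7), (4,12), (5,6)} (total capacity 40)

augment #1: 11→4→12 push 9
augment #2: 11→5→6→12 push 6
augment #3: 11→3→0→7→2→12 push 25
max flow = 40; residual-reachable set from 11 gives S-side
cut edges (S→T): {(0,7), (4,12), (5,6)} total cap 40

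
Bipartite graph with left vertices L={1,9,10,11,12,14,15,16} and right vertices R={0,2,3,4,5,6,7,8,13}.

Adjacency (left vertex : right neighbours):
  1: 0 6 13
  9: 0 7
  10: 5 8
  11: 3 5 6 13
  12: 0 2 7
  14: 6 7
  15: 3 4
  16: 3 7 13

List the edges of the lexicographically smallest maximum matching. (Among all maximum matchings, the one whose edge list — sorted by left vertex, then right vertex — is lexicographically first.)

|M| = 8 (so the lex-smallest maximum matching has 8 edges)
process left vertices in ascending order; for each, take the smallest-labelled available neighbour that still permits 8 edges overall, or leave it unmatched if none does
lex-smallest matching: {1-0, 9-7, 10-5, 11-3, 12-2, 14-6, 15-4, 16-13}

Lex-smallest maximum matching: {(1,0), (9,7), (10,5), (11,3), (12,2), (14,6), (15,4), (16,13)}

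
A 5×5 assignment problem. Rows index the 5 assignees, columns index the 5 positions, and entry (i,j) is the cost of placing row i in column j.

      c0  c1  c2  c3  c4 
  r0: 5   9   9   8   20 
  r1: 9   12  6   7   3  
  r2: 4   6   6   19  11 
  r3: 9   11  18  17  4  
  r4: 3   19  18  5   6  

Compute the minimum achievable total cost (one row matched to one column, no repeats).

optimal assignment: row0→col0 (cost 5), row1→col2 (cost 6), row2→col1 (cost 6), row3→col4 (cost 4), row4→col3 (cost 5)
total = 5 + 6 + 6 + 4 + 5 = 26

Minimum assignment cost: 26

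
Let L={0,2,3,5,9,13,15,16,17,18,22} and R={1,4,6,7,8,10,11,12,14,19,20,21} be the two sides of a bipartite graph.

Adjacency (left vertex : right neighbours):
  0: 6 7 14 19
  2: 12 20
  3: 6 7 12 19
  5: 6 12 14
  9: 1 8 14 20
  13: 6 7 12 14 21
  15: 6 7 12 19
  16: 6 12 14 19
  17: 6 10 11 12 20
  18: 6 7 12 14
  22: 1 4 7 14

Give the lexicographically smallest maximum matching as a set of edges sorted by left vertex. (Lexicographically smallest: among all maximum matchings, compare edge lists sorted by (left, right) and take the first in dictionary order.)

Lex-smallest maximum matching: {(0,6), (2,20), (3,7), (5,12), (9,1), (13,21), (15,19), (16,14), (17,10), (22,4)}

|M| = 10 (so the lex-smallest maximum matching has 10 edges)
process left vertices in ascending order; for each, take the smallest-labelled available neighbour that still permits 10 edges overall, or leave it unmatched if none does
lex-smallest matching: {0-6, 2-20, 3-7, 5-12, 9-1, 13-21, 15-19, 16-14, 17-10, 22-4}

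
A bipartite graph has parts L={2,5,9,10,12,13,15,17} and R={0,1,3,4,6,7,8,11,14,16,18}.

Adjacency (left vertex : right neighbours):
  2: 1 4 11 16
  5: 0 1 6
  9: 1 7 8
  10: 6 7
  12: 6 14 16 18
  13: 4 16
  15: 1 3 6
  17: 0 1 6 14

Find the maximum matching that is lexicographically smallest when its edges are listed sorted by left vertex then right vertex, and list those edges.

|M| = 8 (so the lex-smallest maximum matching has 8 edges)
process left vertices in ascending order; for each, take the smallest-labelled available neighbour that still permits 8 edges overall, or leave it unmatched if none does
lex-smallest matching: {2-1, 5-0, 9-7, 10-6, 12-16, 13-4, 15-3, 17-14}

Lex-smallest maximum matching: {(2,1), (5,0), (9,7), (10,6), (12,16), (13,4), (15,3), (17,14)}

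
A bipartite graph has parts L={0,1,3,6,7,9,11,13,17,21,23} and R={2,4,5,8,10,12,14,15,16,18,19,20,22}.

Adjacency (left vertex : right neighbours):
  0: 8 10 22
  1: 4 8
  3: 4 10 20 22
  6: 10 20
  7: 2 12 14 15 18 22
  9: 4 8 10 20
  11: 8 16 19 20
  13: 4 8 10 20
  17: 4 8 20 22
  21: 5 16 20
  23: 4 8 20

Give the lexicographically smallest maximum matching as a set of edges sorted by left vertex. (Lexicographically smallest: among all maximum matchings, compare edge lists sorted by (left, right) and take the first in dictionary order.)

|M| = 8 (so the lex-smallest maximum matching has 8 edges)
process left vertices in ascending order; for each, take the smallest-labelled available neighbour that still permits 8 edges overall, or leave it unmatched if none does
lex-smallest matching: {0-8, 1-4, 3-10, 6-20, 7-2, 11-16, 17-22, 21-5}

Lex-smallest maximum matching: {(0,8), (1,4), (3,10), (6,20), (7,2), (11,16), (17,22), (21,5)}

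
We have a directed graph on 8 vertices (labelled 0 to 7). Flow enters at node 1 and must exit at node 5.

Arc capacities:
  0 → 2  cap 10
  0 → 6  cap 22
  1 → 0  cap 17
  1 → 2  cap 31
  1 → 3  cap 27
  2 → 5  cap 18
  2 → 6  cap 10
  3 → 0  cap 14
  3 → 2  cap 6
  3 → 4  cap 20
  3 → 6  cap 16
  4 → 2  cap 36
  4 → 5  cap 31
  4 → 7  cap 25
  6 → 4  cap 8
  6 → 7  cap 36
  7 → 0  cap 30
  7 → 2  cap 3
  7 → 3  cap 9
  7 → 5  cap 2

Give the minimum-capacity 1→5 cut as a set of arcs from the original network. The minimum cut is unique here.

Min-cut arcs: {(2,5), (3,4), (6,4), (7,5)} (total capacity 48)

augment #1: 1→2→5 push 18
augment #2: 1→3→4→5 push 20
augment #3: 1→0→6→4→5 push 8
augment #4: 1→0→6→7→5 push 2
max flow = 48; residual-reachable set from 1 gives S-side
cut edges (S→T): {(2,5), (3,4), (6,4), (7,5)} total cap 48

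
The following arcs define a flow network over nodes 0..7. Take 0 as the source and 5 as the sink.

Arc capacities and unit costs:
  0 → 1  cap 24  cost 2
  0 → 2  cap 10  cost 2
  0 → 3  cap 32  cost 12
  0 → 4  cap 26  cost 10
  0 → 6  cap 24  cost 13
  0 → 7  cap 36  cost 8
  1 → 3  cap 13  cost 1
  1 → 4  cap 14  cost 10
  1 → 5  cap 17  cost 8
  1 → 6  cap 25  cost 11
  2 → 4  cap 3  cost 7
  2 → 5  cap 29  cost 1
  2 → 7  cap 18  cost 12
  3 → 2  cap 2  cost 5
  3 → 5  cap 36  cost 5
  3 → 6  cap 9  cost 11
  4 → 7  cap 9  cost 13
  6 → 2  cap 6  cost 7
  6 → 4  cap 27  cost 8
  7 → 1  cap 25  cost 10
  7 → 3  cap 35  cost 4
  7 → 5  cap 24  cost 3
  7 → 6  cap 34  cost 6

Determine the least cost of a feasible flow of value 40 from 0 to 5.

shortest-cost path #1: 0→2→5 push 10 @ unit cost 3 (adds 30)
shortest-cost path #2: 0→1→3→5 push 13 @ unit cost 8 (adds 104)
shortest-cost path #3: 0→1→5 push 11 @ unit cost 10 (adds 110)
shortest-cost path #4: 0→7→5 push 6 @ unit cost 11 (adds 66)
total cost = 310

Minimum cost for 40 units: 310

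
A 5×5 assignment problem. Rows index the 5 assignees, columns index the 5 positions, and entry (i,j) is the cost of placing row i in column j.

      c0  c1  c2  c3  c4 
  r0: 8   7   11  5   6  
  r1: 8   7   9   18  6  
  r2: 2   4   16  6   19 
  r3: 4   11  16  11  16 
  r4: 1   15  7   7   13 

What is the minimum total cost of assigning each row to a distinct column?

optimal assignment: row0→col3 (cost 5), row1→col4 (cost 6), row2→col1 (cost 4), row3→col0 (cost 4), row4→col2 (cost 7)
total = 5 + 6 + 4 + 4 + 7 = 26

Minimum assignment cost: 26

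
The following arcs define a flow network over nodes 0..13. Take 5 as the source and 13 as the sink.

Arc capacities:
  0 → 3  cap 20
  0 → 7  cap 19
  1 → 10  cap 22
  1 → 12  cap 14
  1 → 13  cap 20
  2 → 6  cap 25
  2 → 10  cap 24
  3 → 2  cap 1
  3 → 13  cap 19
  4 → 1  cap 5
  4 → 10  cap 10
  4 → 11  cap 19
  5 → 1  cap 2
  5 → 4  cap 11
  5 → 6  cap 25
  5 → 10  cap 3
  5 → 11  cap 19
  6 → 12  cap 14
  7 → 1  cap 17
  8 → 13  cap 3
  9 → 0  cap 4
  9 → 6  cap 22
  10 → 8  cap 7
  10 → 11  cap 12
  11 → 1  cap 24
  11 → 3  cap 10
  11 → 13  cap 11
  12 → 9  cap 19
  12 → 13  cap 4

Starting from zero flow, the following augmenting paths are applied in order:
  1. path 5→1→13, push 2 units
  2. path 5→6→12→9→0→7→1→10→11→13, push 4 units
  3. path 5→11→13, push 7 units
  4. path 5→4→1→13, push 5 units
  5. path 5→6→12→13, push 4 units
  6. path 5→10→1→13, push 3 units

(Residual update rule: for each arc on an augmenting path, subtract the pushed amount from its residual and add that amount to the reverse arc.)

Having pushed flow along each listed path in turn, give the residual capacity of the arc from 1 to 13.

Residual capacity of (1,13): 10

after path 1 (5→1→13, push 2): res(1,13)=18
after path 2 (5→6→12→9→0→7→1→10→11→13, push 4): res(1,13)=18
after path 3 (5→11→13, push 7): res(1,13)=18
after path 4 (5→4→1→13, push 5): res(1,13)=13
after path 5 (5→6→12→13, push 4): res(1,13)=13
after path 6 (5→10→1→13, push 3): res(1,13)=10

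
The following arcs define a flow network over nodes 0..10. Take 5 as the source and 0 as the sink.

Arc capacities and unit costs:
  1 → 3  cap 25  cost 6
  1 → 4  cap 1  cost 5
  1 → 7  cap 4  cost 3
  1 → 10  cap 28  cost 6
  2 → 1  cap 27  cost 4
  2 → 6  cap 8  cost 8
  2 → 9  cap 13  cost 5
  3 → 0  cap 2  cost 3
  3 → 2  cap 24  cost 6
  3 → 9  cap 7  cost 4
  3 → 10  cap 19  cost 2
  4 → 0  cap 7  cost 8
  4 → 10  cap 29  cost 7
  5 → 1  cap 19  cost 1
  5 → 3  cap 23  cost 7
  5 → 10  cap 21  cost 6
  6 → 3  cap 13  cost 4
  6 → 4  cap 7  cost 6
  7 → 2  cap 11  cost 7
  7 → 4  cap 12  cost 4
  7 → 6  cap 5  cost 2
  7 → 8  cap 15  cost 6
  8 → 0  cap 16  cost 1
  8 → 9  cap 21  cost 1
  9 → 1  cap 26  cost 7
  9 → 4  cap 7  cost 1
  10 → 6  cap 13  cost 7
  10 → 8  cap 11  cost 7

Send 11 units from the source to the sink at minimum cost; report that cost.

Minimum cost for 11 units: 134

shortest-cost path #1: 5→3→0 push 2 @ unit cost 10 (adds 20)
shortest-cost path #2: 5→1→7→8→0 push 4 @ unit cost 11 (adds 44)
shortest-cost path #3: 5→1→4→0 push 1 @ unit cost 14 (adds 14)
shortest-cost path #4: 5→10→8→0 push 4 @ unit cost 14 (adds 56)
total cost = 134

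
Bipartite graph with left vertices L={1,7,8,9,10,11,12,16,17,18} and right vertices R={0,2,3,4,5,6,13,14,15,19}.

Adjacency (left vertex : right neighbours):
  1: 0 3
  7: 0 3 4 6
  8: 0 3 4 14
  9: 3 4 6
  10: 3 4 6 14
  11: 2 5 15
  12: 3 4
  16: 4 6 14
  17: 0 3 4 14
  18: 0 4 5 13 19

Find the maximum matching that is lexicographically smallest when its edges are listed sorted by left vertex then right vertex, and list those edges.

|M| = 7 (so the lex-smallest maximum matching has 7 edges)
process left vertices in ascending order; for each, take the smallest-labelled available neighbour that still permits 7 edges overall, or leave it unmatched if none does
lex-smallest matching: {1-0, 7-3, 8-4, 9-6, 10-14, 11-2, 18-5}

Lex-smallest maximum matching: {(1,0), (7,3), (8,4), (9,6), (10,14), (11,2), (18,5)}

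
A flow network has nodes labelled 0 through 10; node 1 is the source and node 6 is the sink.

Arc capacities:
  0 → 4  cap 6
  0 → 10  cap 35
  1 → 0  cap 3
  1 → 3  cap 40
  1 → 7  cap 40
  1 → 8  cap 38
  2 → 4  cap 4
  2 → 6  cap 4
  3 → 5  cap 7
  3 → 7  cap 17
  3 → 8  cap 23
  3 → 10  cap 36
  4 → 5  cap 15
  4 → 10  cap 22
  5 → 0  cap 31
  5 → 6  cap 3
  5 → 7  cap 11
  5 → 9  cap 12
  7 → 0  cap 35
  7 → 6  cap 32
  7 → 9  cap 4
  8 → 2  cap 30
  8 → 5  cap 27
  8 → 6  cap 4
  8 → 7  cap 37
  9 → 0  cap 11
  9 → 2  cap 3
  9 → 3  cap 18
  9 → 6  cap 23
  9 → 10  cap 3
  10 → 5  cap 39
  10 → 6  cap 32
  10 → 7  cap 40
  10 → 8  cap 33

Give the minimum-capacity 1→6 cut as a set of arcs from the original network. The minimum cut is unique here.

Min-cut arcs: {(2,6), (5,6), (5,9), (7,6), (7,9), (8,6), (10,6)} (total capacity 91)

augment #1: 1→7→6 push 32
augment #2: 1→8→6 push 4
augment #3: 1→0→10→6 push 3
augment #4: 1→3→5→6 push 3
augment #5: 1→3→10→6 push 29
augment #6: 1→7→9→6 push 4
augment #7: 1→8→2→6 push 4
augment #8: 1→3→5→9→6 push 4
augment #9: 1→8→5→9→6 push 8
max flow = 91; residual-reachable set from 1 gives S-side
cut edges (S→T): {(2,6), (5,6), (5,9), (7,6), (7,9), (8,6), (10,6)} total cap 91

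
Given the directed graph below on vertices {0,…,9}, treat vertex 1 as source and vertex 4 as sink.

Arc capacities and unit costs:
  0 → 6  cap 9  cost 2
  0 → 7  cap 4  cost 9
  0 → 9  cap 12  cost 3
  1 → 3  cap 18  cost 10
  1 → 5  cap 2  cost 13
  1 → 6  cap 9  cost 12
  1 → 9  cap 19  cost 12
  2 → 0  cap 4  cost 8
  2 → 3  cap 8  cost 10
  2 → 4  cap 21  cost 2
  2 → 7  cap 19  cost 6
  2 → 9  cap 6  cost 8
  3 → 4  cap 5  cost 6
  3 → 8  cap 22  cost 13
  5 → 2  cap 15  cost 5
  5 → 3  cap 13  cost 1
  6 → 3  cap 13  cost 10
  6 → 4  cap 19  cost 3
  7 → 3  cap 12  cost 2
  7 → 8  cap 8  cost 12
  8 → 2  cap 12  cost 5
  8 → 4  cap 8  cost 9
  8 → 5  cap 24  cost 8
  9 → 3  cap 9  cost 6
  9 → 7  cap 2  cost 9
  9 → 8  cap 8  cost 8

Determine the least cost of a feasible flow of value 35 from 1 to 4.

Minimum cost for 35 units: 815

shortest-cost path #1: 1→6→4 push 9 @ unit cost 15 (adds 135)
shortest-cost path #2: 1→3→4 push 5 @ unit cost 16 (adds 80)
shortest-cost path #3: 1→5→2→4 push 2 @ unit cost 20 (adds 40)
shortest-cost path #4: 1→9→8→2→4 push 8 @ unit cost 27 (adds 216)
shortest-cost path #5: 1→3→8→2→4 push 4 @ unit cost 30 (adds 120)
shortest-cost path #6: 1→3→8→4 push 7 @ unit cost 32 (adds 224)
total cost = 815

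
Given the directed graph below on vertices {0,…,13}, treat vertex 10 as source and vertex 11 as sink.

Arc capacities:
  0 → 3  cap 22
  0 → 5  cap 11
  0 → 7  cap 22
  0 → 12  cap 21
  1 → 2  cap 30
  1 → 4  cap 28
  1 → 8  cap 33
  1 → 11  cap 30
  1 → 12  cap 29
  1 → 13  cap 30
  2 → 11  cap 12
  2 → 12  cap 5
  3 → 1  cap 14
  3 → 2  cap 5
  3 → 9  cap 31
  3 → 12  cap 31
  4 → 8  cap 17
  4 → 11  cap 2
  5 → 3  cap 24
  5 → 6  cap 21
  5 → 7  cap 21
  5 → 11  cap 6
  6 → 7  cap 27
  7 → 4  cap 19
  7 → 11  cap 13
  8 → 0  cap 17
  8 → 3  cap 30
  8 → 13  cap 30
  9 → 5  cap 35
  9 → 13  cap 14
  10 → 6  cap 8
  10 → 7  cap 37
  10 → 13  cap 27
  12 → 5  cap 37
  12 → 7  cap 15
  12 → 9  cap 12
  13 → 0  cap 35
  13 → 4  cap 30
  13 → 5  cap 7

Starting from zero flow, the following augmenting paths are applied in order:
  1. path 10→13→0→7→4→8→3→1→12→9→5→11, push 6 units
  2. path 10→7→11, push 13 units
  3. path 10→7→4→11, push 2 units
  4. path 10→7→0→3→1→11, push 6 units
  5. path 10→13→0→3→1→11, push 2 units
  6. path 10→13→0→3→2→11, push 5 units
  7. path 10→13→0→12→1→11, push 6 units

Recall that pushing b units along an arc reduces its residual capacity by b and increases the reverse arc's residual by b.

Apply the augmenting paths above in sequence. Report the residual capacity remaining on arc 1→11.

after path 1 (10→13→0→7→4→8→3→1→12→9→5→11, push 6): res(1,11)=30
after path 2 (10→7→11, push 13): res(1,11)=30
after path 3 (10→7→4→11, push 2): res(1,11)=30
after path 4 (10→7→0→3→1→11, push 6): res(1,11)=24
after path 5 (10→13→0→3→1→11, push 2): res(1,11)=22
after path 6 (10→13→0→3→2→11, push 5): res(1,11)=22
after path 7 (10→13→0→12→1→11, push 6): res(1,11)=16

Residual capacity of (1,11): 16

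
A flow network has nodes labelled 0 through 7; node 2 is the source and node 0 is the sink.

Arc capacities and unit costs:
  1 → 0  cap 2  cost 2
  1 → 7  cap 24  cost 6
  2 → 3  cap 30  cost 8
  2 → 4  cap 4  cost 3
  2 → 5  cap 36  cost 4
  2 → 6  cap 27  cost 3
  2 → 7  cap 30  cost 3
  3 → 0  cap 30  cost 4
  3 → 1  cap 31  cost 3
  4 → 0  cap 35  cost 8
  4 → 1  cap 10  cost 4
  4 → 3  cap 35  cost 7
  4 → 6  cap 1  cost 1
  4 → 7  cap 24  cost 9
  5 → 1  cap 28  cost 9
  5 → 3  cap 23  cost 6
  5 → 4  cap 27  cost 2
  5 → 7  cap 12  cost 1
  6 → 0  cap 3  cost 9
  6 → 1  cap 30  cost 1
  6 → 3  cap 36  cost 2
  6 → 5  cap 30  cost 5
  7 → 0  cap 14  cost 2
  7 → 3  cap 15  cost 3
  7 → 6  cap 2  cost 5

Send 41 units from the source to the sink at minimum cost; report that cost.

shortest-cost path #1: 2→7→0 push 14 @ unit cost 5 (adds 70)
shortest-cost path #2: 2→6→1→0 push 2 @ unit cost 6 (adds 12)
shortest-cost path #3: 2→6→3→0 push 25 @ unit cost 9 (adds 225)
total cost = 307

Minimum cost for 41 units: 307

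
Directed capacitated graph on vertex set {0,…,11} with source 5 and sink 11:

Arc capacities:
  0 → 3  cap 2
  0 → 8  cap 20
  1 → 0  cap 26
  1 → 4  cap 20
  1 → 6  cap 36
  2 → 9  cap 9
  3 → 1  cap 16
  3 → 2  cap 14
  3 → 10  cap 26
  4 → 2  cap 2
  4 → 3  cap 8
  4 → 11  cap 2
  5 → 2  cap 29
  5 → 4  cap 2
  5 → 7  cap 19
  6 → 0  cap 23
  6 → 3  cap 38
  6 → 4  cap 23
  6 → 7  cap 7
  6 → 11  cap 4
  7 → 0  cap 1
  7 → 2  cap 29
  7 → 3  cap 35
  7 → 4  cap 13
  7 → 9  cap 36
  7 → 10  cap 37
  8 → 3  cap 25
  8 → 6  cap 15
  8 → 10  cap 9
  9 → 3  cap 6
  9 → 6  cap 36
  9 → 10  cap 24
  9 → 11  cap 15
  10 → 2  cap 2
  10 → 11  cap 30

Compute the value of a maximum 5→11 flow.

augment #1: 5→4→11 bottleneck 2, total now 2
augment #2: 5→2→9→11 bottleneck 9, total now 11
augment #3: 5→7→9→11 bottleneck 6, total now 17
augment #4: 5→7→10→11 bottleneck 13, total now 30

Maximum flow value: 30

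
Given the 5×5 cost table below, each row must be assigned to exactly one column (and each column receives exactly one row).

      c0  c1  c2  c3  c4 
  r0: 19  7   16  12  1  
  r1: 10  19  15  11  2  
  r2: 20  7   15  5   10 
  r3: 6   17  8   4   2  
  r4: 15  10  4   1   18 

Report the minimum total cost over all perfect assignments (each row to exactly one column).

optimal assignment: row0→col1 (cost 7), row1→col4 (cost 2), row2→col3 (cost 5), row3→col0 (cost 6), row4→col2 (cost 4)
total = 7 + 2 + 5 + 6 + 4 = 24

Minimum assignment cost: 24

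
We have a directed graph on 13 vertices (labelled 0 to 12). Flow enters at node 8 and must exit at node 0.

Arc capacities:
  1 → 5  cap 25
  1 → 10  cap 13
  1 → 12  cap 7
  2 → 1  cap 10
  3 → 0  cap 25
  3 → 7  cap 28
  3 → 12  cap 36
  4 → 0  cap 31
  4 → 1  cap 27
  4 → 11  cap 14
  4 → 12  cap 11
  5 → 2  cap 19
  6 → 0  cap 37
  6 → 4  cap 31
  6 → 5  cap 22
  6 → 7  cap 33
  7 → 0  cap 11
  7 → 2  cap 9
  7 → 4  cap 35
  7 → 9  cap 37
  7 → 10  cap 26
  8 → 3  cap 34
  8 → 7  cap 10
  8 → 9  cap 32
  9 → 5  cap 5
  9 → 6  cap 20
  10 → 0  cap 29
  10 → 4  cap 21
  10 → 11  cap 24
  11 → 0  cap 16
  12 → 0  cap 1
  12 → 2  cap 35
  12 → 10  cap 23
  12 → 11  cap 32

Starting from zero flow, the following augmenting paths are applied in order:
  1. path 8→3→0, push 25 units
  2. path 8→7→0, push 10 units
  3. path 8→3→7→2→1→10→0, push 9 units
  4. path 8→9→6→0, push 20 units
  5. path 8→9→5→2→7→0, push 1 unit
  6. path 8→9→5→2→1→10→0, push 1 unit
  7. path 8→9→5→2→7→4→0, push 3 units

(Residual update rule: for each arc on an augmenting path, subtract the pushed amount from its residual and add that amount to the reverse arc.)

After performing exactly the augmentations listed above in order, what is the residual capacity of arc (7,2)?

Residual capacity of (7,2): 4

after path 1 (8→3→0, push 25): res(7,2)=9
after path 2 (8→7→0, push 10): res(7,2)=9
after path 3 (8→3→7→2→1→10→0, push 9): res(7,2)=0
after path 4 (8→9→6→0, push 20): res(7,2)=0
after path 5 (8→9→5→2→7→0, push 1): res(7,2)=1
after path 6 (8→9→5→2→1→10→0, push 1): res(7,2)=1
after path 7 (8→9→5→2→7→4→0, push 3): res(7,2)=4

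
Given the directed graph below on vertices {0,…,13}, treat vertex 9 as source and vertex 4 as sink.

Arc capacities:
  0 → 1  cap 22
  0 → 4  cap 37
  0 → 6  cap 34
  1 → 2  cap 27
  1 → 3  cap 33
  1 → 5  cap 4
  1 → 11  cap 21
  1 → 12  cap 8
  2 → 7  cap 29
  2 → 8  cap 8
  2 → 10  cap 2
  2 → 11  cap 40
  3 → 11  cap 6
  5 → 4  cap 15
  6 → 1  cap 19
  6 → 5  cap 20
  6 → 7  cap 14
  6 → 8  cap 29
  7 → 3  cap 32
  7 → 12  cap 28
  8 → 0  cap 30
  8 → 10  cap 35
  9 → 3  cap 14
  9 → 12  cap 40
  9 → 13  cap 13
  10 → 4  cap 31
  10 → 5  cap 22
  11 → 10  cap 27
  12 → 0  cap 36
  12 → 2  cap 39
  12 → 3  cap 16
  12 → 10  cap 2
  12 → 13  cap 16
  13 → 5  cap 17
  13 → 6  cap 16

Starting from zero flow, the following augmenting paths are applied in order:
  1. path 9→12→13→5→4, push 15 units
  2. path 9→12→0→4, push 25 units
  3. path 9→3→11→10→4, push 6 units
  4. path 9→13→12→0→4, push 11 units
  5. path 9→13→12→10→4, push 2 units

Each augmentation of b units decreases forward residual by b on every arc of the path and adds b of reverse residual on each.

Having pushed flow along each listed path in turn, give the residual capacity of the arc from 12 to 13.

after path 1 (9→12→13→5→4, push 15): res(12,13)=1
after path 2 (9→12→0→4, push 25): res(12,13)=1
after path 3 (9→3→11→10→4, push 6): res(12,13)=1
after path 4 (9→13→12→0→4, push 11): res(12,13)=12
after path 5 (9→13→12→10→4, push 2): res(12,13)=14

Residual capacity of (12,13): 14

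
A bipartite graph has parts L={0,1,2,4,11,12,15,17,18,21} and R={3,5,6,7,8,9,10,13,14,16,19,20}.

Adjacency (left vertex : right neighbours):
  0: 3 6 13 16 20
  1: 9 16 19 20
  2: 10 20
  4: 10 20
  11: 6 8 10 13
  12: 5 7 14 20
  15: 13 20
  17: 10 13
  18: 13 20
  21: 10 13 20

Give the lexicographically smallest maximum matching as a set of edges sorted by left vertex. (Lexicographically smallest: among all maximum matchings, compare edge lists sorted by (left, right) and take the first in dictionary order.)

Lex-smallest maximum matching: {(0,3), (1,9), (2,10), (4,20), (11,6), (12,5), (15,13)}

|M| = 7 (so the lex-smallest maximum matching has 7 edges)
process left vertices in ascending order; for each, take the smallest-labelled available neighbour that still permits 7 edges overall, or leave it unmatched if none does
lex-smallest matching: {0-3, 1-9, 2-10, 4-20, 11-6, 12-5, 15-13}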